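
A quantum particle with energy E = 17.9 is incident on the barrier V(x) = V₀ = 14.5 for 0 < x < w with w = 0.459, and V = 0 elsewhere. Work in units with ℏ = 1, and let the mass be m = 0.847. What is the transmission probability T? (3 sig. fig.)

T = 0.593

Above the barrier the interior wavenumber is k₂ = √(2m(E − V₀))/ℏ = 2.400, giving phase k₂w = 1.102.
T = [1 + V₀² sin²(k₂w) / (4E(E − V₀))]⁻¹ = 1/1.687 = 0.593.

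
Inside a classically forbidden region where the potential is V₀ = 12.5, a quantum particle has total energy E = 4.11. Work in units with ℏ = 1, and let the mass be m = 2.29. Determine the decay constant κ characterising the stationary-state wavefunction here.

κ = 6.20

Since E < V₀ the TISE in this region is ψ'' = κ²ψ with κ = √(2m(V₀ − E))/ℏ.
κ = √(2 × 2.29 × 8.39) = 6.199.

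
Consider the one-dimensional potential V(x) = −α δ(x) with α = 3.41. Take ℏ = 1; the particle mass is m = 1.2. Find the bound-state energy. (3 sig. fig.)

E = -6.98

The bound state is ψ(x) = √κ e^{−κ|x|}. The derivative jump ψ'(0⁺) − ψ'(0⁻) = −(2mα/ℏ²)ψ(0) fixes κ = mα/ℏ² = 4.092.
Then E = −ℏ²κ²/(2m) = −mα²/(2ℏ²) = -6.977.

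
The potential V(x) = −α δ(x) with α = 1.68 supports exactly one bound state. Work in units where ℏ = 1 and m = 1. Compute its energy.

E = -1.41

The bound state is ψ(x) = √κ e^{−κ|x|}. The derivative jump ψ'(0⁺) − ψ'(0⁻) = −(2mα/ℏ²)ψ(0) fixes κ = mα/ℏ² = 1.680.
Then E = −ℏ²κ²/(2m) = −mα²/(2ℏ²) = -1.411.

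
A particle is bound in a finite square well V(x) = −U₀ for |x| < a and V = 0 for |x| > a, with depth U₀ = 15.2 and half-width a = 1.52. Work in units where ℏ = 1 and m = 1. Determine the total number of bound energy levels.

The dimensionless depth is z₀ = a√(2mU₀)/ℏ = 1.52 × √(30.40) = 8.381.
The even/odd transcendental equations gain one root per π/2 in z₀, giving N = 1 + ⌊2z₀/π⌋ = 1 + ⌊5.335⌋ = 6.

N = 6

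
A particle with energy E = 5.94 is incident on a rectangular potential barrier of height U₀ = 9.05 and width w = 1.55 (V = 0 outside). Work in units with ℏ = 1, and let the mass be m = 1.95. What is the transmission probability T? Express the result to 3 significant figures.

Since E < U₀ the interior solution is evanescent with decay constant κ = √(2m(U₀ − E))/ℏ = 3.483.
κw = 5.398, sinh(κw) = 110.5.
The exact tunnelling result is T⁻¹ = 1 + U₀² sinh²(κw) / [4E(U₀ − E)] = 13530, so T = 0.0000739.

T = 0.0000739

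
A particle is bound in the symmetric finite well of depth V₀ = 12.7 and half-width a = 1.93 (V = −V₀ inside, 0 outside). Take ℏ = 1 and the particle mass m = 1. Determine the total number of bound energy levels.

N = 7

The dimensionless depth is z₀ = a√(2mV₀)/ℏ = 1.93 × √(25.40) = 9.727.
The even/odd transcendental equations gain one root per π/2 in z₀, giving N = 1 + ⌊2z₀/π⌋ = 1 + ⌊6.192⌋ = 7.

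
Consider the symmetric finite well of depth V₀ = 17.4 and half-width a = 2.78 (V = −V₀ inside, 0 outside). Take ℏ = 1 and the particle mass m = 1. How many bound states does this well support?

N = 11

The dimensionless depth is z₀ = a√(2mV₀)/ℏ = 2.78 × √(34.80) = 16.40.
The even/odd transcendental equations gain one root per π/2 in z₀, giving N = 1 + ⌊2z₀/π⌋ = 1 + ⌊10.44⌋ = 11.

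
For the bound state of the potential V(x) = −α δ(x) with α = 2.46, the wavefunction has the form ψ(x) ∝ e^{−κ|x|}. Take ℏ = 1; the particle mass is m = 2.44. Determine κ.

κ = 6.00

Integrate −(ℏ²/2m)ψ'' − αδ(x)ψ = Eψ from −ε to +ε: the ψ'' term gives ψ'(0⁺) − ψ'(0⁻) and the δ term gives −(2mα/ℏ²)ψ(0).
With ψ ∝ e^{−κ|x|} this yields −2κ = −2mα/ℏ², so κ = mα/ℏ² = 6.002.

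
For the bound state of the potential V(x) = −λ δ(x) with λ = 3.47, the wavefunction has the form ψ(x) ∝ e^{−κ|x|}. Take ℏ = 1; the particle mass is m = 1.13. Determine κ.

Integrating the TISE across x = 0 gives the cusp condition ψ'(0⁺) − ψ'(0⁻) = −(2mλ/ℏ²)ψ(0).
With ψ ∝ e^{−κ|x|} this yields −2κ = −2mλ/ℏ², so κ = mλ/ℏ² = 3.921.

κ = 3.92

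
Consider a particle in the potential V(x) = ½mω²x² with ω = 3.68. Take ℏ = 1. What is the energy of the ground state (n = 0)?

The oscillator eigenvalues are E_n = ℏω(n + ½), so E_0 = 3.68 × 0.5 = 1.840.

E = 1.84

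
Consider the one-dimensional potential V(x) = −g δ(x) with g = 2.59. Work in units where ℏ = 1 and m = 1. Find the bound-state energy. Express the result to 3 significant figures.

E = -3.35

For x ≠ 0 the bound state is ψ ∝ e^{−κ|x|}; integrating the TISE across the delta gives the cusp condition 2κ = 2mg/ℏ², so κ = 2.590.
Then E = −ℏ²κ²/(2m) = −mg²/(2ℏ²) = -3.354.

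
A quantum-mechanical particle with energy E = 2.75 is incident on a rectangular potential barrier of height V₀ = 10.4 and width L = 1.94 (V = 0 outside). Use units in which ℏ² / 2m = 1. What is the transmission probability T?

T = 0.0000680

E < V₀: inside the barrier ψ ∝ e^{±κx} with κ = √(2m(V₀ − E))/ℏ = 2.766.
κL = 5.366, sinh(κL) = 107.0.
Matching ψ, ψ′ at both faces gives T = [1 + V₀² sinh²(κL) / (4E(V₀ − E))]⁻¹ = 1/14710 = 0.0000680.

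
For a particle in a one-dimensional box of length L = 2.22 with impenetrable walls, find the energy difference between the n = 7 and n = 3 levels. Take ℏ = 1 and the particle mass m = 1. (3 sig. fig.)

E_n = n²π²ℏ²/(2mL²), so ΔE = (7² − 3²) π²ℏ²/(2mL²).
ΔE = 40 × π² / (2 × 1 × 2.22²) = 40.05.

ΔE = 40.1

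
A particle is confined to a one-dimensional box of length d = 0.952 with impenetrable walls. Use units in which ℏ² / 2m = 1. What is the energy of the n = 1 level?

The infinite-well eigenfunctions ψ_n = √(2/d) sin(nπx/d) vanish at both walls, giving E_n = n²π²ℏ²/(2md²).
E_1 = 1² × π² / (2 × 0.5 × 0.952²) = 10.89.

E = 10.9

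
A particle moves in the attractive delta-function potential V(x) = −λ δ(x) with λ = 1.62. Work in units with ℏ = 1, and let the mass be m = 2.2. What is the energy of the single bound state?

E = -2.89

For x ≠ 0 the bound state is ψ ∝ e^{−κ|x|}; integrating the TISE across the delta gives the cusp condition 2κ = 2mλ/ℏ², so κ = 3.564.
Then E = −ℏ²κ²/(2m) = −mλ²/(2ℏ²) = -2.887.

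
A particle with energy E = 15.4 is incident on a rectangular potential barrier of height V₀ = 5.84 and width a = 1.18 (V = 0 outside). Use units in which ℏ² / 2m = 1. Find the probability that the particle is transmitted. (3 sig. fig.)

E > V₀: inside the barrier k₂ = √(2m(E − V₀))/ℏ = 3.092, k₂a = 3.648.
Matching at both interfaces gives T⁻¹ = 1 + V₀² sin²(k₂a) / [4E(E − V₀)] = 1.014, hence T = 0.987.

T = 0.987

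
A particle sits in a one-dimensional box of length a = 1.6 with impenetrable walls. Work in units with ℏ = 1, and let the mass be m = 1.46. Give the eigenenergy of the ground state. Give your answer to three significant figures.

The infinite-well eigenfunctions ψ_n = √(2/a) sin(nπx/a) vanish at both walls, giving E_n = n²π²ℏ²/(2ma²).
E_1 = 1² × π² / (2 × 1.46 × 1.6²) = 1.320.

E = 1.32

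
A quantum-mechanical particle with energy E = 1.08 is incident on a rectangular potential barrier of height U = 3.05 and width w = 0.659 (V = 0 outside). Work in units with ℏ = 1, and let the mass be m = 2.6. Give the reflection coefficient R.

E < U: inside the barrier ψ ∝ e^{±κx} with κ = √(2m(U − E))/ℏ = 3.201.
κw = 2.109, sinh(κw) = 4.060.
Matching ψ, ψ′ at both faces gives T = [1 + U² sinh²(κw) / (4E(U − E))]⁻¹ = 1/19.02 = 0.0526.
R = 1 − T = 0.947.

R = 0.947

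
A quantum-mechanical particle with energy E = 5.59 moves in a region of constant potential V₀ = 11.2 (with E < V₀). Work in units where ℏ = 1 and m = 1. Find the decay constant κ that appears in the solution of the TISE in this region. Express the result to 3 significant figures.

Since E < V₀ the TISE in this region is ψ'' = κ²ψ with κ = √(2m(V₀ − E))/ℏ.
κ = √(2 × 1 × 5.61) = 3.350.

κ = 3.35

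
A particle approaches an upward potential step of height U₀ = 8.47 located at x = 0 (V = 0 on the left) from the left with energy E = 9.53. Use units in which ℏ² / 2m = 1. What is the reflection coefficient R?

The wavenumbers are k₁ = √(2mE)/ℏ = 3.087 on the left and k₂ = √(2m(E − U₀))/ℏ = 1.030 on the right.
Continuity of ψ and ψ′ at the step yields the reflection amplitude r = (k₁ − k₂)/(k₁ + k₂) = 0.4998; thus R = |r|² = 0.2498, T = 0.7502.

R = 0.250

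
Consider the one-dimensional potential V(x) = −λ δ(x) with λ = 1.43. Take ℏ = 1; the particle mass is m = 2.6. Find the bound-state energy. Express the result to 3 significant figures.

The bound state is ψ(x) = √κ e^{−κ|x|}. The derivative jump ψ'(0⁺) − ψ'(0⁻) = −(2mλ/ℏ²)ψ(0) fixes κ = mλ/ℏ² = 3.718.
Then E = −ℏ²κ²/(2m) = −mλ²/(2ℏ²) = -2.658.

E = -2.66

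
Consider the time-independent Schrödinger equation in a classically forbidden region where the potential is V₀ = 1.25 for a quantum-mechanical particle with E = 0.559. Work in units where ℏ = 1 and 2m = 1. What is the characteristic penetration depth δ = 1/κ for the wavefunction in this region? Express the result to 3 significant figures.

Since E < V₀ the TISE in this region is ψ'' = κ²ψ with κ = √(2m(V₀ − E))/ℏ.
κ = √(2 × 0.5 × 0.691) = 0.8313. The penetration depth is δ = 1/κ = 1.20.

δ = 1.20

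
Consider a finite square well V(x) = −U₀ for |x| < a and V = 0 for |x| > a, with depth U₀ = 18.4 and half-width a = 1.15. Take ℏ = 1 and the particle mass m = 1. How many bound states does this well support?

N = 5

Define the well-strength parameter z₀ = (a/ℏ)√(2mU₀) = 1.15 × √(2·1·18.4) = 6.976.
A new bound state (alternating even/odd) appears each time z₀ passes a multiple of π/2, so N = ⌊2z₀/π⌋ + 1 = ⌊4.441⌋ + 1 = 5.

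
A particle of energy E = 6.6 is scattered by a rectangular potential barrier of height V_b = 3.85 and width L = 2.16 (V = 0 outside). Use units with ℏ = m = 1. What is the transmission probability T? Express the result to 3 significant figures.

T = 0.848

E > V_b: inside the barrier k₂ = √(2m(E − V_b))/ℏ = 2.345, k₂L = 5.066.
Matching at both interfaces gives T⁻¹ = 1 + V_b² sin²(k₂L) / [4E(E − V_b)] = 1.180, hence T = 0.848.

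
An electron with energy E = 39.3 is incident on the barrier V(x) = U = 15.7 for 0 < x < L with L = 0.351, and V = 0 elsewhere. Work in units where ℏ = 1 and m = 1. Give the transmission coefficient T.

Above the barrier the interior wavenumber is k₂ = √(2m(E − U))/ℏ = 6.870, giving phase k₂L = 2.411.
Matching at both interfaces gives T⁻¹ = 1 + U² sin²(k₂L) / [4E(E − U)] = 1.030, hence T = 0.971.

T = 0.971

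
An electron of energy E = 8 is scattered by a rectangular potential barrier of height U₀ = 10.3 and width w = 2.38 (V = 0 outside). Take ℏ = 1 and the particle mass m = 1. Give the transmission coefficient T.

T = 0.000102

E < U₀: inside the barrier ψ ∝ e^{±κx} with κ = √(2m(U₀ − E))/ℏ = 2.145.
κw = 5.105, sinh(κw) = 82.38.
Matching ψ, ψ′ at both faces gives T = [1 + U₀² sinh²(κw) / (4E(U₀ − E))]⁻¹ = 1/9783 = 0.000102.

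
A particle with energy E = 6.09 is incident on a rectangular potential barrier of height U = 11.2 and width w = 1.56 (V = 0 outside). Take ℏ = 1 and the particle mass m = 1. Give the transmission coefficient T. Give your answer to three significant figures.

T = 0.000185

Since E < U the interior solution is evanescent with decay constant κ = √(2m(U − E))/ℏ = 3.197.
κw = 4.987, sinh(κw) = 73.25.
Matching ψ, ψ′ at both faces gives T = [1 + U² sinh²(κw) / (4E(U − E))]⁻¹ = 1/5409 = 0.000185.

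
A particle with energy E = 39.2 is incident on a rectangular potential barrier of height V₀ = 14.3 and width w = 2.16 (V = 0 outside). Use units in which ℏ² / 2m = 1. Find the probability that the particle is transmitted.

E > V₀: inside the barrier k₂ = √(2m(E − V₀))/ℏ = 4.990, k₂w = 10.78.
T = [1 + V₀² sin²(k₂w) / (4E(E − V₀))]⁻¹ = 1/1.050 = 0.952.

T = 0.952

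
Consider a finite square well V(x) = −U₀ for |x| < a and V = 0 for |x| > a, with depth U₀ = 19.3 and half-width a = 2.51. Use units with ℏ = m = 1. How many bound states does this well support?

N = 10

Define the well-strength parameter z₀ = (a/ℏ)√(2mU₀) = 2.51 × √(2·1·19.3) = 15.59.
The even/odd transcendental equations gain one root per π/2 in z₀, giving N = 1 + ⌊2z₀/π⌋ = 1 + ⌊9.928⌋ = 10.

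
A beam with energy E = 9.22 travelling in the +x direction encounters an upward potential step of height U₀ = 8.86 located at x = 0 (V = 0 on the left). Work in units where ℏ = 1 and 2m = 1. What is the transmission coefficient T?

On each side the TISE gives plane waves with k = √(2m(E − V))/ℏ: k₁ = √(2·½·9.22) = 3.036, k₂ = √(2·½·0.36) = 0.6000.
Matching ψ and ψ′ at x = 0 gives r = (k₁ − k₂)/(k₁ + k₂), so R = r² = 0.4489 and T = 1 − R = 0.5511.

T = 0.551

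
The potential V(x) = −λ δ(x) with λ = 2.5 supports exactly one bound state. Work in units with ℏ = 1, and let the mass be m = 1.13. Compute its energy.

E = -3.53

For x ≠ 0 the bound state is ψ ∝ e^{−κ|x|}; integrating the TISE across the delta gives the cusp condition 2κ = 2mλ/ℏ², so κ = 2.825.
Then E = −ℏ²κ²/(2m) = −mλ²/(2ℏ²) = -3.531.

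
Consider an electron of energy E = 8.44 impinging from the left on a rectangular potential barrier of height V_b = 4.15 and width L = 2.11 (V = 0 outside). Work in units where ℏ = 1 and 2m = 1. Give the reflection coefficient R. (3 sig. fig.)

R = 0.0955

Above the barrier the interior wavenumber is k₂ = √(2m(E − V_b))/ℏ = 2.071, giving phase k₂L = 4.370.
Matching at both interfaces gives T⁻¹ = 1 + V_b² sin²(k₂L) / [4E(E − V_b)] = 1.106, hence T = 0.905.
R = 1 − T = 0.0955.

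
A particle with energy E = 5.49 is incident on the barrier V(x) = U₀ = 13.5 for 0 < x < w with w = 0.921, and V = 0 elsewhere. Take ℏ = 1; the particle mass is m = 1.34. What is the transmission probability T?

T = 0.000759

E < U₀: inside the barrier ψ ∝ e^{±κx} with κ = √(2m(U₀ − E))/ℏ = 4.633.
κw = 4.267, sinh(κw) = 35.65.
Matching ψ, ψ′ at both faces gives T = [1 + U₀² sinh²(κw) / (4E(U₀ − E))]⁻¹ = 1/1318 = 0.000759.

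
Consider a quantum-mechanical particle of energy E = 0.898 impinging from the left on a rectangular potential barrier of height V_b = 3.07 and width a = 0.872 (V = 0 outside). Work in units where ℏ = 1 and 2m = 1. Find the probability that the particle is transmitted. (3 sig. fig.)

T = 0.229

Since E < V_b the interior solution is evanescent with decay constant κ = √(2m(V_b − E))/ℏ = 1.474.
κa = 1.285, sinh(κa) = 1.669.
Matching ψ, ψ′ at both faces gives T = [1 + V_b² sinh²(κa) / (4E(V_b − E))]⁻¹ = 1/4.366 = 0.229.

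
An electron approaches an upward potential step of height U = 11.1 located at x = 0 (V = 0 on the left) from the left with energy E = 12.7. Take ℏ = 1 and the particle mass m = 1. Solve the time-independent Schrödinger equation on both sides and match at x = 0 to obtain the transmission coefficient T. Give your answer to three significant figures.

The wavenumbers are k₁ = √(2mE)/ℏ = 5.040 on the left and k₂ = √(2m(E − U))/ℏ = 1.789 on the right.
Continuity of ψ and ψ′ at the step yields the reflection amplitude r = (k₁ − k₂)/(k₁ + k₂) = 0.4761; thus R = |r|² = 0.2266, T = 0.7734.

T = 0.773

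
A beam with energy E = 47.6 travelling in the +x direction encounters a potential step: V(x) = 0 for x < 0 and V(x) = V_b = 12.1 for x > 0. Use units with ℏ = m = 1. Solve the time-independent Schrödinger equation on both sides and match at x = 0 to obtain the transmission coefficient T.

T = 0.995

The wavenumbers are k₁ = √(2mE)/ℏ = 9.757 on the left and k₂ = √(2m(E − V_b))/ℏ = 8.426 on the right.
Continuity of ψ and ψ′ at the step yields the reflection amplitude r = (k₁ − k₂)/(k₁ + k₂) = 0.07319; thus R = |r|² = 0.005357, T = 0.9946.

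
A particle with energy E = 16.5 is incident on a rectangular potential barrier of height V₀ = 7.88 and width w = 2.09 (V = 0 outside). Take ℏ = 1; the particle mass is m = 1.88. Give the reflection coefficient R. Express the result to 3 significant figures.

R = 0.0402

E > V₀: inside the barrier k₂ = √(2m(E − V₀))/ℏ = 5.693, k₂w = 11.90.
Matching at both interfaces gives T⁻¹ = 1 + V₀² sin²(k₂w) / [4E(E − V₀)] = 1.042, hence T = 0.960.
R = 1 − T = 0.0402.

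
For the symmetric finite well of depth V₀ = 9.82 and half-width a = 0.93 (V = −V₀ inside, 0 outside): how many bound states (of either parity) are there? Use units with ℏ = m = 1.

The dimensionless depth is z₀ = a√(2mV₀)/ℏ = 0.93 × √(19.64) = 4.121.
The even/odd transcendental equations gain one root per π/2 in z₀, giving N = 1 + ⌊2z₀/π⌋ = 1 + ⌊2.624⌋ = 3.

N = 3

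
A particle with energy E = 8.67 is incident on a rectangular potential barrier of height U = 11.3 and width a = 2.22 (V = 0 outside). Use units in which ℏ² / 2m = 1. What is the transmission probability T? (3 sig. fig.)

Since E < U the interior solution is evanescent with decay constant κ = √(2m(U − E))/ℏ = 1.622.
κa = 3.600, sinh(κa) = 18.29.
The exact tunnelling result is T⁻¹ = 1 + U² sinh²(κa) / [4E(U − E)] = 469.3, so T = 0.00213.

T = 0.00213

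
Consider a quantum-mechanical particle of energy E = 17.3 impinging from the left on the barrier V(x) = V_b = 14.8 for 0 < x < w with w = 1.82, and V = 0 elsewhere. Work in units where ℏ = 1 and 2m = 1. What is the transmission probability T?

T = 0.921

E > V_b: inside the barrier k₂ = √(2m(E − V_b))/ℏ = 1.581, k₂w = 2.878.
T = [1 + V_b² sin²(k₂w) / (4E(E − V_b))]⁻¹ = 1/1.086 = 0.921.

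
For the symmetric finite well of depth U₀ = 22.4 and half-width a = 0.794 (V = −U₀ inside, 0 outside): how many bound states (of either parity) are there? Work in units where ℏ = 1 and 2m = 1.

N = 3

Define the well-strength parameter z₀ = (a/ℏ)√(2mU₀) = 0.794 × √(2·0.5·22.4) = 3.758.
The even/odd transcendental equations gain one root per π/2 in z₀, giving N = 1 + ⌊2z₀/π⌋ = 1 + ⌊2.392⌋ = 3.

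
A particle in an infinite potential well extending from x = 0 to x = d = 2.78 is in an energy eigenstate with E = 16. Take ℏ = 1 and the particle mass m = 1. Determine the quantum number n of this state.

n = 5

From E_n = n²π²ℏ²/(2md²) invert to n = √(2md²E)/(πℏ).
n = (2.78/π) × √(2 × 1 × 16) = 5.006 → n = 5.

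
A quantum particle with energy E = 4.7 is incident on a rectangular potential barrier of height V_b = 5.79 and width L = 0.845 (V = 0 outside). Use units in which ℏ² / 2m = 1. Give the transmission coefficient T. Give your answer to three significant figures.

T = 0.379

E < V_b: inside the barrier ψ ∝ e^{±κx} with κ = √(2m(V_b − E))/ℏ = 1.044.
κL = 0.8822, sinh(κL) = 1.001.
Matching ψ, ψ′ at both faces gives T = [1 + V_b² sinh²(κL) / (4E(V_b − E))]⁻¹ = 1/2.640 = 0.379.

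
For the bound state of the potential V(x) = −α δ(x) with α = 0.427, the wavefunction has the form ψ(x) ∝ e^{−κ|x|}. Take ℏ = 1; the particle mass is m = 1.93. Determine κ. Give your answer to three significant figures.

κ = 0.824

Integrate −(ℏ²/2m)ψ'' − αδ(x)ψ = Eψ from −ε to +ε: the ψ'' term gives ψ'(0⁺) − ψ'(0⁻) and the δ term gives −(2mα/ℏ²)ψ(0).
With ψ ∝ e^{−κ|x|} this yields −2κ = −2mα/ℏ², so κ = mα/ℏ² = 0.8241.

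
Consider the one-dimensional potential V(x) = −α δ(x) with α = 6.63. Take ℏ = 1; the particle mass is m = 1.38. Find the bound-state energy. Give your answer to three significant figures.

The bound state is ψ(x) = √κ e^{−κ|x|}. The derivative jump ψ'(0⁺) − ψ'(0⁻) = −(2mα/ℏ²)ψ(0) fixes κ = mα/ℏ² = 9.149.
Then E = −ℏ²κ²/(2m) = −mα²/(2ℏ²) = -30.33.

E = -30.3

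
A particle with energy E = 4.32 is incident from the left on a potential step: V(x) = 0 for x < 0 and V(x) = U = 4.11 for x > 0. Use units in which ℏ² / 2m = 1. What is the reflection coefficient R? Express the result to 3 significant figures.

R = 0.408

On each side the TISE gives plane waves with k = √(2m(E − V))/ℏ: k₁ = √(2·½·4.32) = 2.078, k₂ = √(2·½·0.21) = 0.4583.
Continuity of ψ and ψ′ at the step yields the reflection amplitude r = (k₁ − k₂)/(k₁ + k₂) = 0.6387; thus R = |r|² = 0.4079, T = 0.5921.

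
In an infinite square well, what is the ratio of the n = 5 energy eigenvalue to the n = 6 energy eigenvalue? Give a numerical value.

0.694444

Since E_n ∝ n², the ratio is (5/6)² = 0.694444.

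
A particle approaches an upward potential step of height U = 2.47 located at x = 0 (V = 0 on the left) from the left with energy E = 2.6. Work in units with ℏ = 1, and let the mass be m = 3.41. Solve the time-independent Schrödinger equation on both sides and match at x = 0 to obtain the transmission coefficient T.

T = 0.597

The wavenumbers are k₁ = √(2mE)/ℏ = 4.211 on the left and k₂ = √(2m(E − U))/ℏ = 0.9416 on the right.
Continuity of ψ and ψ′ at the step yields the reflection amplitude r = (k₁ − k₂)/(k₁ + k₂) = 0.6345; thus R = |r|² = 0.4026, T = 0.5974.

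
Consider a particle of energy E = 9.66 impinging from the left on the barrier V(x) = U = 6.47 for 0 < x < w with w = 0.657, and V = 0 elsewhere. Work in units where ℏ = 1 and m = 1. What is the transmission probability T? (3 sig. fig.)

Above the barrier the interior wavenumber is k₂ = √(2m(E − U))/ℏ = 2.526, giving phase k₂w = 1.659.
T = [1 + U² sin²(k₂w) / (4E(E − U))]⁻¹ = 1/1.337 = 0.748.

T = 0.748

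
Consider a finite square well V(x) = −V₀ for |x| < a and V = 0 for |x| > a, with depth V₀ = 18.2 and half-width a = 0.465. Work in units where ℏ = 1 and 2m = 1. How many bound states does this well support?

Define the well-strength parameter z₀ = (a/ℏ)√(2mV₀) = 0.465 × √(2·0.5·18.2) = 1.984.
The even/odd transcendental equations gain one root per π/2 in z₀, giving N = 1 + ⌊2z₀/π⌋ = 1 + ⌊1.263⌋ = 2.

N = 2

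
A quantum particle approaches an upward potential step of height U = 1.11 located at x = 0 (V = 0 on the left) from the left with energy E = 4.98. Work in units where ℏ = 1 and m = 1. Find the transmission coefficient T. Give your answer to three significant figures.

On each side the TISE gives plane waves with k = √(2m(E − V))/ℏ: k₁ = √(2·1·4.98) = 3.156, k₂ = √(2·1·3.87) = 2.782.
Matching ψ and ψ′ at x = 0 gives r = (k₁ − k₂)/(k₁ + k₂), so R = r² = 0.003964 and T = 1 − R = 0.9960.

T = 0.996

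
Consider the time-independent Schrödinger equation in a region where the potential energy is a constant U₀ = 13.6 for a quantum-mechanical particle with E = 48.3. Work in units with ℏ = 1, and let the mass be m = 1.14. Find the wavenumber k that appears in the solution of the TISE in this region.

With E > U₀ the solution is oscillatory, ψ ∝ e^{±ikx} with k = √(2m(E − U₀))/ℏ.
k = √(2 × 1.14 × 34.7) = 8.895.

k = 8.89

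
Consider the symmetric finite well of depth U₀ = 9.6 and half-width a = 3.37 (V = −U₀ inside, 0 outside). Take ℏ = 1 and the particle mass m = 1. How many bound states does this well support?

N = 10

Define the well-strength parameter z₀ = (a/ℏ)√(2mU₀) = 3.37 × √(2·1·9.6) = 14.77.
A new bound state (alternating even/odd) appears each time z₀ passes a multiple of π/2, so N = ⌊2z₀/π⌋ + 1 = ⌊9.401⌋ + 1 = 10.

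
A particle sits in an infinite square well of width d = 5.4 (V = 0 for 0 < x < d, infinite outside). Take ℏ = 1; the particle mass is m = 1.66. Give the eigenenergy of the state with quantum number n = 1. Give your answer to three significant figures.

Requiring ψ(0) = ψ(d) = 0 quantises k = nπ/d, hence E_n = ℏ²k²/2m = n²π²ℏ²/(2md²).
E_1 = 1² × π² / (2 × 1.66 × 5.4²) = 0.1019.

E = 0.102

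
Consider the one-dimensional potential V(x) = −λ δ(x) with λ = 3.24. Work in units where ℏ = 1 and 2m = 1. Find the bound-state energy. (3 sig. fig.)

For x ≠ 0 the bound state is ψ ∝ e^{−κ|x|}; integrating the TISE across the delta gives the cusp condition 2κ = 2mλ/ℏ², so κ = 1.620.
Then E = −ℏ²κ²/(2m) = −mλ²/(2ℏ²) = -2.624.

E = -2.62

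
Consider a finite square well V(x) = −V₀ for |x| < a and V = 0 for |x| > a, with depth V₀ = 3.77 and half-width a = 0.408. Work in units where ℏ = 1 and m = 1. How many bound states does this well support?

N = 1

Define the well-strength parameter z₀ = (a/ℏ)√(2mV₀) = 0.408 × √(2·1·3.77) = 1.120.
The even/odd transcendental equations gain one root per π/2 in z₀, giving N = 1 + ⌊2z₀/π⌋ = 1 + ⌊0.7132⌋ = 1.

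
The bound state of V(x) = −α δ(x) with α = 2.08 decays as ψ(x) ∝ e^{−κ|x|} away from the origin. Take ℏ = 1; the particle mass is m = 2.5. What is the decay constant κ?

κ = 5.20

Integrate −(ℏ²/2m)ψ'' − αδ(x)ψ = Eψ from −ε to +ε: the ψ'' term gives ψ'(0⁺) − ψ'(0⁻) and the δ term gives −(2mα/ℏ²)ψ(0).
With ψ ∝ e^{−κ|x|} this yields −2κ = −2mα/ℏ², so κ = mα/ℏ² = 5.200.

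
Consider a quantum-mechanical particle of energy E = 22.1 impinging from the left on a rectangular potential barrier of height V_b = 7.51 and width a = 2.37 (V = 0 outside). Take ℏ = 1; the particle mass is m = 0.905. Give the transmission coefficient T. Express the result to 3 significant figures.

T = 0.994

Above the barrier the interior wavenumber is k₂ = √(2m(E − V_b))/ℏ = 5.139, giving phase k₂a = 12.18.
Matching at both interfaces gives T⁻¹ = 1 + V_b² sin²(k₂a) / [4E(E − V_b)] = 1.006, hence T = 0.994.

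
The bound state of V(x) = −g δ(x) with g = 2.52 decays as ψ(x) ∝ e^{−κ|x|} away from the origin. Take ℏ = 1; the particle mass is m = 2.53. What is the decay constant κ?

Integrating the TISE across x = 0 gives the cusp condition ψ'(0⁺) − ψ'(0⁻) = −(2mg/ℏ²)ψ(0).
With ψ ∝ e^{−κ|x|} this yields −2κ = −2mg/ℏ², so κ = mg/ℏ² = 6.376.

κ = 6.38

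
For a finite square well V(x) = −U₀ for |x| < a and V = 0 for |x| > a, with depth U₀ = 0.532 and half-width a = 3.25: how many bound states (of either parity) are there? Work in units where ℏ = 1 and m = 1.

The dimensionless depth is z₀ = a√(2mU₀)/ℏ = 3.25 × √(1.064) = 3.352.
The even/odd transcendental equations gain one root per π/2 in z₀, giving N = 1 + ⌊2z₀/π⌋ = 1 + ⌊2.134⌋ = 3.

N = 3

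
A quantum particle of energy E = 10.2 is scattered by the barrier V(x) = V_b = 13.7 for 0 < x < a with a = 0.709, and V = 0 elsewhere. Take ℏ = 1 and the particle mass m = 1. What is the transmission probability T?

T = 0.0697

Since E < V_b the interior solution is evanescent with decay constant κ = √(2m(V_b − E))/ℏ = 2.646.
κa = 1.876, sinh(κa) = 3.187.
Matching ψ, ψ′ at both faces gives T = [1 + V_b² sinh²(κa) / (4E(V_b − E))]⁻¹ = 1/14.35 = 0.0697.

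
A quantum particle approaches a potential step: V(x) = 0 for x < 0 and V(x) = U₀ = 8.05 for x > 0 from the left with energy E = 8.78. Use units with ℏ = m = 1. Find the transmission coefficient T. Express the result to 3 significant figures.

The wavenumbers are k₁ = √(2mE)/ℏ = 4.190 on the left and k₂ = √(2m(E − U₀))/ℏ = 1.208 on the right.
Matching ψ and ψ′ at x = 0 gives r = (k₁ − k₂)/(k₁ + k₂), so R = r² = 0.3051 and T = 1 − R = 0.6949.

T = 0.695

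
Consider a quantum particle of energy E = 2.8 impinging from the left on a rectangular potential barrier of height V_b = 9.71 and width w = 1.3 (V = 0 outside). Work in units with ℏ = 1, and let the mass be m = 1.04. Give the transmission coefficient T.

T = 0.000172

Since E < V_b the interior solution is evanescent with decay constant κ = √(2m(V_b − E))/ℏ = 3.791.
κw = 4.928, sinh(κw) = 69.08.
Matching ψ, ψ′ at both faces gives T = [1 + V_b² sinh²(κw) / (4E(V_b − E))]⁻¹ = 1/5815 = 0.000172.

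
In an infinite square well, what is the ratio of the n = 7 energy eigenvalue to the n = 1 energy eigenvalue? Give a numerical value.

49

E_n = n²π²ℏ²/(2mL²) so the ratio is n₂²/n₁² = 49/1 = 49.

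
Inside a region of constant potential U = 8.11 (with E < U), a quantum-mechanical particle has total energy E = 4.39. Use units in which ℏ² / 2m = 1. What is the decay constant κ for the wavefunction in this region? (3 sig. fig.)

Since E < U the TISE in this region is ψ'' = κ²ψ with κ = √(2m(U − E))/ℏ.
κ = √(2 × 0.5 × 3.72) = 1.929.

κ = 1.93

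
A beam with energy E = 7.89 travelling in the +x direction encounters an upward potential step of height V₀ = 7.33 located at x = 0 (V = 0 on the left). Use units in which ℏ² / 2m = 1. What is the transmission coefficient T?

T = 0.664

On each side the TISE gives plane waves with k = √(2m(E − V))/ℏ: k₁ = √(2·½·7.89) = 2.809, k₂ = √(2·½·0.56) = 0.7483.
Matching ψ and ψ′ at x = 0 gives r = (k₁ − k₂)/(k₁ + k₂), so R = r² = 0.3355 and T = 1 − R = 0.6645.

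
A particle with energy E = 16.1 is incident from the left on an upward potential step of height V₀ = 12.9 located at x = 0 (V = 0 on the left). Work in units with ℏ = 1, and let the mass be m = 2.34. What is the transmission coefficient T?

T = 0.853

The wavenumbers are k₁ = √(2mE)/ℏ = 8.680 on the left and k₂ = √(2m(E − V₀))/ℏ = 3.870 on the right.
Matching ψ and ψ′ at x = 0 gives r = (k₁ − k₂)/(k₁ + k₂), so R = r² = 0.1469 and T = 1 − R = 0.8531.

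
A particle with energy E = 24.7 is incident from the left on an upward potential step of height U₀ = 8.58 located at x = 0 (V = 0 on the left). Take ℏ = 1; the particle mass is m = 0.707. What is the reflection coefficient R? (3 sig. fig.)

R = 0.0113

On each side the TISE gives plane waves with k = √(2m(E − V))/ℏ: k₁ = √(2·0.707·24.7) = 5.910, k₂ = √(2·0.707·16.12) = 4.774.
Matching ψ and ψ′ at x = 0 gives r = (k₁ − k₂)/(k₁ + k₂), so R = r² = 0.01130 and T = 1 − R = 0.9887.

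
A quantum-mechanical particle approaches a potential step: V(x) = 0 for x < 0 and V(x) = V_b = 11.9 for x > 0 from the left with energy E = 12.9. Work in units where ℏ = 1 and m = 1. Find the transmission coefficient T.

The wavenumbers are k₁ = √(2mE)/ℏ = 5.079 on the left and k₂ = √(2m(E − V_b))/ℏ = 1.414 on the right.
Continuity of ψ and ψ′ at the step yields the reflection amplitude r = (k₁ − k₂)/(k₁ + k₂) = 0.5644; thus R = |r|² = 0.3186, T = 0.6814.

T = 0.681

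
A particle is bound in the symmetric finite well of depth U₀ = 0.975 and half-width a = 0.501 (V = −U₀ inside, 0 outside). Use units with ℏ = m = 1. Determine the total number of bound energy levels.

The dimensionless depth is z₀ = a√(2mU₀)/ℏ = 0.501 × √(1.950) = 0.6996.
The even/odd transcendental equations gain one root per π/2 in z₀, giving N = 1 + ⌊2z₀/π⌋ = 1 + ⌊0.4454⌋ = 1.

N = 1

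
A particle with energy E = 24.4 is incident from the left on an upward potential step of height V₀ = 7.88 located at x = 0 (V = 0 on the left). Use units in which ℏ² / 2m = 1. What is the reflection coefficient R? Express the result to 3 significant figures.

R = 0.00945

The wavenumbers are k₁ = √(2mE)/ℏ = 4.940 on the left and k₂ = √(2m(E − V₀))/ℏ = 4.064 on the right.
Continuity of ψ and ψ′ at the step yields the reflection amplitude r = (k₁ − k₂)/(k₁ + k₂) = 0.09720; thus R = |r|² = 0.009447, T = 0.9906.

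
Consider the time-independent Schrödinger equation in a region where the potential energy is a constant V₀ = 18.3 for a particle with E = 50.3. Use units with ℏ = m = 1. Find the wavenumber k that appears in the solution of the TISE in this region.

With E > V₀ the solution is oscillatory, ψ ∝ e^{±ikx} with k = √(2m(E − V₀))/ℏ.
k = √(2 × 1 × 32) = 8.000.

k = 8.00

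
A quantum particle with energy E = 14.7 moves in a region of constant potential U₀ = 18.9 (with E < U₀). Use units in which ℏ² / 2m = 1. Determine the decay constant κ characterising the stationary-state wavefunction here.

κ = 2.05

Since E < U₀ the TISE in this region is ψ'' = κ²ψ with κ = √(2m(U₀ − E))/ℏ.
κ = √(2 × 0.5 × 4.2) = 2.049.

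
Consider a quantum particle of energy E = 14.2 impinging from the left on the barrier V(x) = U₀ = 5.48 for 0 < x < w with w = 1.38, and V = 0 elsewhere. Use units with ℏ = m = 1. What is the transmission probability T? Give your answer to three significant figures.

T = 0.985

Above the barrier the interior wavenumber is k₂ = √(2m(E − U₀))/ℏ = 4.176, giving phase k₂w = 5.763.
T = [1 + U₀² sin²(k₂w) / (4E(E − U₀))]⁻¹ = 1/1.015 = 0.985.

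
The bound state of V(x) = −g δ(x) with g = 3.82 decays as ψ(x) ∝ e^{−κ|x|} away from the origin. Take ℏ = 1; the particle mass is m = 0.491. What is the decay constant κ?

κ = 1.88

Integrating the TISE across x = 0 gives the cusp condition ψ'(0⁺) − ψ'(0⁻) = −(2mg/ℏ²)ψ(0).
With ψ ∝ e^{−κ|x|} this yields −2κ = −2mg/ℏ², so κ = mg/ℏ² = 1.876.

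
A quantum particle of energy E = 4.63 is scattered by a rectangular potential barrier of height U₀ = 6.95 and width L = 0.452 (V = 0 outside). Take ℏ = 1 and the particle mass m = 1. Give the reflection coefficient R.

Since E < U₀ the interior solution is evanescent with decay constant κ = √(2m(U₀ − E))/ℏ = 2.154.
κL = 0.9736, sinh(κL) = 1.135.
The exact tunnelling result is T⁻¹ = 1 + U₀² sinh²(κL) / [4E(U₀ − E)] = 2.448, so T = 0.408.
R = 1 − T = 0.592.

R = 0.592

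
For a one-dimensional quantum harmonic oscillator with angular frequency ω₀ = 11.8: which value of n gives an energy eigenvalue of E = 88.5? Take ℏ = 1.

E_n = ℏω₀(n + ½) ⇒ n = E/(ℏω₀) − ½ = 88.5/11.8 − 0.5 = 7.000 → n = 7.

n = 7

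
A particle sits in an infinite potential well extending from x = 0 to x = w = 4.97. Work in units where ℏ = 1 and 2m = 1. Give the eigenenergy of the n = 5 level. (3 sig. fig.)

E = 9.99

The infinite-well eigenfunctions ψ_n = √(2/w) sin(nπx/w) vanish at both walls, giving E_n = n²π²ℏ²/(2mw²).
E_5 = 5² × π² / (2 × 0.5 × 4.97²) = 9.989.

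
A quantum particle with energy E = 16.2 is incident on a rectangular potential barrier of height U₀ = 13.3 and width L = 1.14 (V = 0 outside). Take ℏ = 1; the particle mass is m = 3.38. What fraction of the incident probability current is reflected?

R = 0.456

E > U₀: inside the barrier k₂ = √(2m(E − U₀))/ℏ = 4.428, k₂L = 5.048.
Matching at both interfaces gives T⁻¹ = 1 + U₀² sin²(k₂L) / [4E(E − U₀)] = 1.839, hence T = 0.544.
R = 1 − T = 0.456.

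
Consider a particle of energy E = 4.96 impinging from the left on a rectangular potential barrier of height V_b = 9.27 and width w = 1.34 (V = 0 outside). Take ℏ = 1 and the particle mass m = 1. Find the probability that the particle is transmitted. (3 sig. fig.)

T = 0.00152

E < V_b: inside the barrier ψ ∝ e^{±κx} with κ = √(2m(V_b − E))/ℏ = 2.936.
κw = 3.934, sinh(κw) = 25.55.
The exact tunnelling result is T⁻¹ = 1 + V_b² sinh²(κw) / [4E(V_b − E)] = 657.1, so T = 0.00152.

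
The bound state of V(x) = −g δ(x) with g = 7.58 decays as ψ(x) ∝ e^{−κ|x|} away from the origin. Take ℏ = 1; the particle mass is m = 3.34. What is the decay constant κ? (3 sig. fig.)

κ = 25.3

Integrate −(ℏ²/2m)ψ'' − gδ(x)ψ = Eψ from −ε to +ε: the ψ'' term gives ψ'(0⁺) − ψ'(0⁻) and the δ term gives −(2mg/ℏ²)ψ(0).
With ψ ∝ e^{−κ|x|} this yields −2κ = −2mg/ℏ², so κ = mg/ℏ² = 25.32.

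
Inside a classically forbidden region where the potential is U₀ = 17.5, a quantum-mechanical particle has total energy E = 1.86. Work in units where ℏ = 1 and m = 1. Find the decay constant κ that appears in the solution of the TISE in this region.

κ = 5.59

Since E < U₀ the TISE in this region is ψ'' = κ²ψ with κ = √(2m(U₀ − E))/ℏ.
κ = √(2 × 1 × 15.64) = 5.593.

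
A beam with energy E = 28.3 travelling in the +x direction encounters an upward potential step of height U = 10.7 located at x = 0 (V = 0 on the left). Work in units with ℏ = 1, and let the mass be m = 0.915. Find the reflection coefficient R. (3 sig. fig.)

On each side the TISE gives plane waves with k = √(2m(E − V))/ℏ: k₁ = √(2·0.915·28.3) = 7.196, k₂ = √(2·0.915·17.6) = 5.675.
Matching ψ and ψ′ at x = 0 gives r = (k₁ − k₂)/(k₁ + k₂), so R = r² = 0.01397 and T = 1 − R = 0.9860.

R = 0.0140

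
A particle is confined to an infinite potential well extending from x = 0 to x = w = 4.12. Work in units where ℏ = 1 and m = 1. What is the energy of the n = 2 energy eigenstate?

The infinite-well eigenfunctions ψ_n = √(2/w) sin(nπx/w) vanish at both walls, giving E_n = n²π²ℏ²/(2mw²).
E_2 = 2² × π² / (2 × 1 × 4.12²) = 1.163.

E = 1.16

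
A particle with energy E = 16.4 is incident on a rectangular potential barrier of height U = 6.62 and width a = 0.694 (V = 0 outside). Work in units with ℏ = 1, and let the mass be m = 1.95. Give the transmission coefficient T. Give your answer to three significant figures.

Above the barrier the interior wavenumber is k₂ = √(2m(E − U))/ℏ = 6.176, giving phase k₂a = 4.286.
T = [1 + U² sin²(k₂a) / (4E(E − U))]⁻¹ = 1/1.057 = 0.946.

T = 0.946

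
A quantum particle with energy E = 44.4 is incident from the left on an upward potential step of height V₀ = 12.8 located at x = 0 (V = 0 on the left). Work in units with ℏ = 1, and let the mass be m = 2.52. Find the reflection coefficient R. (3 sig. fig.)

R = 0.00719

On each side the TISE gives plane waves with k = √(2m(E − V))/ℏ: k₁ = √(2·2.52·44.4) = 14.96, k₂ = √(2·2.52·31.6) = 12.62.
Continuity of ψ and ψ′ at the step yields the reflection amplitude r = (k₁ − k₂)/(k₁ + k₂) = 0.08482; thus R = |r|² = 0.007194, T = 0.9928.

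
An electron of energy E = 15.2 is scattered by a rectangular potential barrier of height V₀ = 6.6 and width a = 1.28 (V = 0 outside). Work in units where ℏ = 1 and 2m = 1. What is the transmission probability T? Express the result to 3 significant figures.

E > V₀: inside the barrier k₂ = √(2m(E − V₀))/ℏ = 2.933, k₂a = 3.754.
T = [1 + V₀² sin²(k₂a) / (4E(E − V₀))]⁻¹ = 1/1.028 = 0.973.

T = 0.973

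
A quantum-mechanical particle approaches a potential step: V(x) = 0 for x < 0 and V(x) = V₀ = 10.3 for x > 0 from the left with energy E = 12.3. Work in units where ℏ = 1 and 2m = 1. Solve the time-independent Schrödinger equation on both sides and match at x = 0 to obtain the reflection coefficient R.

R = 0.181

On each side the TISE gives plane waves with k = √(2m(E − V))/ℏ: k₁ = √(2·½·12.3) = 3.507, k₂ = √(2·½·2) = 1.414.
Matching ψ and ψ′ at x = 0 gives r = (k₁ − k₂)/(k₁ + k₂), so R = r² = 0.1809 and T = 1 − R = 0.8191.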